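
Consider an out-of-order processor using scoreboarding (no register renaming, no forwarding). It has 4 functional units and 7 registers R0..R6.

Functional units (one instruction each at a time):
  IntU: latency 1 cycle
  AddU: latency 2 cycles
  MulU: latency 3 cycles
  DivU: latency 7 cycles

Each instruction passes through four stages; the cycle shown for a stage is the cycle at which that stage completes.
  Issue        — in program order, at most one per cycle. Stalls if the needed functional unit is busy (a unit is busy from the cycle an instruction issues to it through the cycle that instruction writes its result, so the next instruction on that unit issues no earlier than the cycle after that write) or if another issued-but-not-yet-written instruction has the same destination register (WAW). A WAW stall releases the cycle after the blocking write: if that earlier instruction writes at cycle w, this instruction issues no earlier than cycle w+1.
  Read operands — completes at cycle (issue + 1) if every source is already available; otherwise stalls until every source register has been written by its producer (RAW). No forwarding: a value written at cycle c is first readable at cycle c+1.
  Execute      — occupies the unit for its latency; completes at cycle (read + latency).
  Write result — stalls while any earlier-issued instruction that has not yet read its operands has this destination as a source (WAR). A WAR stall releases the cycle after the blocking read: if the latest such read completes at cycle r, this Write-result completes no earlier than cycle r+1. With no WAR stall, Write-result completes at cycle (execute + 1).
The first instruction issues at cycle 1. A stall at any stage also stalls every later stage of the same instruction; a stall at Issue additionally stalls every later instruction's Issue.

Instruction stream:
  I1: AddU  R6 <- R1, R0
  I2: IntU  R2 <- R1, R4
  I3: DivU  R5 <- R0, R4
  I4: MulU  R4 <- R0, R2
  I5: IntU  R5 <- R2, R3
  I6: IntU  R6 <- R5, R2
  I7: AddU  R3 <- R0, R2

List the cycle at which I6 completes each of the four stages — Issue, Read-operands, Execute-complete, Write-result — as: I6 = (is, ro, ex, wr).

1) issue 1, read 2, done 4, write 5
2) issue 2, read 3, done 4, write 5
3) issue 3, read 4, done 11, write 12
4) issue 4, read 6, done 9, write 10  <RAW R2: wait I2 write@5>
5) issue 13, read 14, done 15, write 16  <WAW R5: wait I3 write@12>
6) issue 17, read 18, done 19, write 20  <struct: IntU busy until I5 writes@16>
7) issue 18, read 19, done 21, write 22

I6 = (17, 18, 19, 20)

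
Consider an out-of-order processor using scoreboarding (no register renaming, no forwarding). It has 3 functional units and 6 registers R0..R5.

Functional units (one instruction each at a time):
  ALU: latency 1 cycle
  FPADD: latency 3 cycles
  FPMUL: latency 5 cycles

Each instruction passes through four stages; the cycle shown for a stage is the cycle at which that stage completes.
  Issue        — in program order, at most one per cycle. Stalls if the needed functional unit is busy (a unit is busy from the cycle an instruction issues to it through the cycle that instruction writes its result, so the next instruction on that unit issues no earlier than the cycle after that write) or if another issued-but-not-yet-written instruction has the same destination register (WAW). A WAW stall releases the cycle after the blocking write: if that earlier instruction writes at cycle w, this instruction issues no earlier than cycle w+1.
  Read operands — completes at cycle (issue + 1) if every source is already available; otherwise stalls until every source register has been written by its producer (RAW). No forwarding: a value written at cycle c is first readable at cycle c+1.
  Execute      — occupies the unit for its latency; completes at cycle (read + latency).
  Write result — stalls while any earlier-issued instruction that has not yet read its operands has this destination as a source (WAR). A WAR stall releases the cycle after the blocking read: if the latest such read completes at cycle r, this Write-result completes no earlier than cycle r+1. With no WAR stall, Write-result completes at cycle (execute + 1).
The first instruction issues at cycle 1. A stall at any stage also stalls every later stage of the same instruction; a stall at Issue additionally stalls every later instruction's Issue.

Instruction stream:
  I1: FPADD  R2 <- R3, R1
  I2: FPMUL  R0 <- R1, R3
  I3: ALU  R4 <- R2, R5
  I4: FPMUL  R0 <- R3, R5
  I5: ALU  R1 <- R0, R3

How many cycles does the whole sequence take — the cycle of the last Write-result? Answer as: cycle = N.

[I1] 1/2/5/6
[I2] 2/3/8/9
[I3] 3/7/8/9  (RAW R2: wait I1 write@6)
[I4] 10/11/16/17  (struct: FPMUL busy until I2 writes@9)
[I5] 11/18/19/20  (RAW R0: wait I4 write@17)

cycle = 20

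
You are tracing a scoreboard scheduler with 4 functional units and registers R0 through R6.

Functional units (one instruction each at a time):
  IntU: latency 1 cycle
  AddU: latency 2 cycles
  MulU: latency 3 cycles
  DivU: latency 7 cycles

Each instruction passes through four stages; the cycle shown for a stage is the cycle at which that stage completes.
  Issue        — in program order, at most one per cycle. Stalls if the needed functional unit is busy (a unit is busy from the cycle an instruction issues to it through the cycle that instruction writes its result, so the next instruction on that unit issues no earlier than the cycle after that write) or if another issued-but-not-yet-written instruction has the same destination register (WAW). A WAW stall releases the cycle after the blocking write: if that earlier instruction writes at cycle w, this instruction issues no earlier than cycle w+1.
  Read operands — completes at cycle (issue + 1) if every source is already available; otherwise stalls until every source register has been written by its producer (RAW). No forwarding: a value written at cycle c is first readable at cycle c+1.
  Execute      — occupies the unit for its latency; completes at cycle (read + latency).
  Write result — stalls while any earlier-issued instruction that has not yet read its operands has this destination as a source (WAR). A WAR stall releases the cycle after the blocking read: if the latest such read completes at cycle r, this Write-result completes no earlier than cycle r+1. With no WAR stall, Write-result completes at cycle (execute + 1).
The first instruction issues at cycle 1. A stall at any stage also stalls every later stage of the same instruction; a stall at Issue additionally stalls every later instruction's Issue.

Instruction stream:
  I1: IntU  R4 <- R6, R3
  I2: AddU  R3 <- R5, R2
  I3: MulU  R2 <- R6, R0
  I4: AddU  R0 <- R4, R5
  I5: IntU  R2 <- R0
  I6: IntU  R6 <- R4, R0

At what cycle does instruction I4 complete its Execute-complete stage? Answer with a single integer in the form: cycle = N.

I1  is:1  ro:2  ex:3  wr:4
I2  is:2  ro:3  ex:5  wr:6
I3  is:3  ro:4  ex:7  wr:8
I4  is:7  ro:8  ex:10  wr:11  — struct: AddU busy until I2 writes@6
I5  is:9  ro:12  ex:13  wr:14  — WAW R2: wait I3 write@8, RAW R0: wait I4 write@11
I6  is:15  ro:16  ex:17  wr:18  — struct: IntU busy until I5 writes@14

cycle = 10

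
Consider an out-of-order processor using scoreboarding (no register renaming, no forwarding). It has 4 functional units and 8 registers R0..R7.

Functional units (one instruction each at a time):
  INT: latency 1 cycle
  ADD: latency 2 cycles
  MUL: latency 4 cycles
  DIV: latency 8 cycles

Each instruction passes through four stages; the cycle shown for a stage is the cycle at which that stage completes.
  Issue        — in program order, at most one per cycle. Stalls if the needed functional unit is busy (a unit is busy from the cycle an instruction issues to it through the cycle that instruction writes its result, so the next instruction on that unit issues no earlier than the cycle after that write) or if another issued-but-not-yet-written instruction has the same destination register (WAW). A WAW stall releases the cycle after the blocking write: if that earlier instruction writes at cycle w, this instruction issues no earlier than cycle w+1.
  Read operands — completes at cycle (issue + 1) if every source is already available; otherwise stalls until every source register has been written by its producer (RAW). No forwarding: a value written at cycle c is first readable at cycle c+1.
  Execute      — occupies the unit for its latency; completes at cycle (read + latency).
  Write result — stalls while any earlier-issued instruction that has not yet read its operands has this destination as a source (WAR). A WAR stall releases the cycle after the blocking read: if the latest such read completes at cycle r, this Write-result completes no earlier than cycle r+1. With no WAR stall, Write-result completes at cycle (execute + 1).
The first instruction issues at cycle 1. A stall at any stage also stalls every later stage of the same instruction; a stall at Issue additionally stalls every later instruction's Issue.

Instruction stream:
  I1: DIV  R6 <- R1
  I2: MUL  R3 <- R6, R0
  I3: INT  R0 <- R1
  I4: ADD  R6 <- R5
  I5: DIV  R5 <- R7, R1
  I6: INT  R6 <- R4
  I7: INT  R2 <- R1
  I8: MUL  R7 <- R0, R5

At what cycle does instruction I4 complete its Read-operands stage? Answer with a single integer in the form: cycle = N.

[I1] 1/2/10/11
[I2] 2/12/16/17  (RAW R6: wait I1 write@11)
[I3] 3/4/5/13  (WAR R0: wait I2 read@12)
[I4] 12/13/15/16  (WAW R6: wait I1 write@11)
[I5] 13/14/22/23
[I6] 17/18/19/20  (WAW R6: wait I4 write@16)
[I7] 21/22/23/24  (struct: INT busy until I6 writes@20)
[I8] 22/24/28/29  (RAW R5: wait I5 write@23)

cycle = 13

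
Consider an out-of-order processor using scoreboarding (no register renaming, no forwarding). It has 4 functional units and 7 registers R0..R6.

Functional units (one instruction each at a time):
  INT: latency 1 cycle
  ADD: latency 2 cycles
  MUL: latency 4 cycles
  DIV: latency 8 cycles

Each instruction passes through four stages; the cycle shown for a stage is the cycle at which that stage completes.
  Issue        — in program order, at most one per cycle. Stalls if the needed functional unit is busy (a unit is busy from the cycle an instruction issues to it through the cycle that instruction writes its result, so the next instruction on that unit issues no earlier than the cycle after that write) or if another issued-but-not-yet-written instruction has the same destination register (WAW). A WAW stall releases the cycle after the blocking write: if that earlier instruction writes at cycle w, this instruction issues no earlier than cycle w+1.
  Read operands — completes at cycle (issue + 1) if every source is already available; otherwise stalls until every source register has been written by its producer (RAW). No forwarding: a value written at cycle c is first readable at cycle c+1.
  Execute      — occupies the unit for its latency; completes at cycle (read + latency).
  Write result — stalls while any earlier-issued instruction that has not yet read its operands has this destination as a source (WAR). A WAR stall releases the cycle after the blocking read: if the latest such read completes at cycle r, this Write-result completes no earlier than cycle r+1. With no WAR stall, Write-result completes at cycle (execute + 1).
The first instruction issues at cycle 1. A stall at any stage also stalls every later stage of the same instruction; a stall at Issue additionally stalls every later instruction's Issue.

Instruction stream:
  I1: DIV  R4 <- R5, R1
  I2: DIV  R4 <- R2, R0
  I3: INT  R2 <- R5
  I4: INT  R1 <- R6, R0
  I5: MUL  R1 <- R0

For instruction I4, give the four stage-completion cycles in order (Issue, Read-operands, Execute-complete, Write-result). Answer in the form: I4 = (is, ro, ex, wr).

I4 = (17, 18, 19, 20)

[1] I1 dispatched to DIV
[2] I1 operands ready
[10] I1 complete
[11] R4←I1
[12] I2 dispatched to DIV
[13] I2 operands ready, I3 dispatched to INT
[14] I3 operands ready
[15] I3 complete
[16] R2←I3
[17] I4 dispatched to INT
[18] I4 operands ready
[19] I4 complete
[20] R1←I4
[21] I2 complete, I5 dispatched to MUL
[22] R4←I2, I5 operands ready
[26] I5 complete
[27] R1←I5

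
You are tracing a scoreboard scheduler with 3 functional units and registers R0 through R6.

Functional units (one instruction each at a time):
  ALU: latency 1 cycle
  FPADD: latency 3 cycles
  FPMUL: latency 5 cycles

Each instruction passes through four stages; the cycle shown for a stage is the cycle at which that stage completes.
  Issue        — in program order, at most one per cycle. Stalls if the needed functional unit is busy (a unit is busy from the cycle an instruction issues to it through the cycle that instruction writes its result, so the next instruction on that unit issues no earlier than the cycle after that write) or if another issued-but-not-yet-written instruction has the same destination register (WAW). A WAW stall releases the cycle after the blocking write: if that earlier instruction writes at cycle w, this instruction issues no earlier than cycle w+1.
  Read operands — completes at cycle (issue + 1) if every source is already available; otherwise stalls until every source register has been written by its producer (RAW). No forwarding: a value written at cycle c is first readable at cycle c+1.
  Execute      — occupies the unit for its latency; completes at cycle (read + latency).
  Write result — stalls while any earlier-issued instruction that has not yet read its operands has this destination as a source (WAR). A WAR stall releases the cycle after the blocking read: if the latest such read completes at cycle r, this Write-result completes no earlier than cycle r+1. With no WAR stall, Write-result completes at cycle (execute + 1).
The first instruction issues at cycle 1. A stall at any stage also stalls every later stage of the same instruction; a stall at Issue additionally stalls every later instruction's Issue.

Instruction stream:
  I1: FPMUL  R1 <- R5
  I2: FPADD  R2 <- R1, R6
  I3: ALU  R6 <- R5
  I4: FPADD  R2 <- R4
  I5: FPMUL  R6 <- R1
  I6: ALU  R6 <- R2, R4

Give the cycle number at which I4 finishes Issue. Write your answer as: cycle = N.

cycle = 14

c1: issue I1 (FPMUL)
c2: I1 read-ops | issue I2 (FPADD)
c3: issue I3 (ALU)
c4: I3 read-ops
c5: I3 finished on ALU
c7: I1 finished on FPMUL
c8: I1→R1
c9: I2 read-ops
c10: I3→R6
c12: I2 finished on FPADD
c13: I2→R2
c14: issue I4 (FPADD)
c15: I4 read-ops | issue I5 (FPMUL)
c16: I5 read-ops
c18: I4 finished on FPADD
c19: I4→R2
c21: I5 finished on FPMUL
c22: I5→R6
c23: issue I6 (ALU)
c24: I6 read-ops
c25: I6 finished on ALU
c26: I6→R6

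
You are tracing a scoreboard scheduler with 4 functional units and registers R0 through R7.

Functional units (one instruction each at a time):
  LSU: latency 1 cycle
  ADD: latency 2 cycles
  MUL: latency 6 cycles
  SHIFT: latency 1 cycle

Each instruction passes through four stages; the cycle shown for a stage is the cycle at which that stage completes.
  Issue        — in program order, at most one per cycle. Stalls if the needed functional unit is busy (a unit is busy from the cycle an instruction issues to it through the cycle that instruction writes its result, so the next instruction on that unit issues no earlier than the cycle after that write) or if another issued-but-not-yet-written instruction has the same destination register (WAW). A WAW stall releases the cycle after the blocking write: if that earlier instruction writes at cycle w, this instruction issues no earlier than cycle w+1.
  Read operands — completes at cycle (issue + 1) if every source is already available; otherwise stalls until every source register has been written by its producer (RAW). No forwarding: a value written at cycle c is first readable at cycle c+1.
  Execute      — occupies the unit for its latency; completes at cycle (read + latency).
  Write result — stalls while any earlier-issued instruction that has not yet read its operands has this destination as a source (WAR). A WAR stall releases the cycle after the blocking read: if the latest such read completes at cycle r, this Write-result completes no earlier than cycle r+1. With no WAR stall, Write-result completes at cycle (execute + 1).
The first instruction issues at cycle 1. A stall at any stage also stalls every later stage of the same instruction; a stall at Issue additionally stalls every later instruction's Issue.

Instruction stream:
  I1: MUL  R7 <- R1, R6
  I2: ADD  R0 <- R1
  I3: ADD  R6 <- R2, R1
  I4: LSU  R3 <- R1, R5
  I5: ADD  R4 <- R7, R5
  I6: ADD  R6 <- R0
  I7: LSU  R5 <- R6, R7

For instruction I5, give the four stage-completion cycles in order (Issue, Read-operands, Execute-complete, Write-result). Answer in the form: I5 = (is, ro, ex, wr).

I1  is:1  ro:2  ex:8  wr:9
I2  is:2  ro:3  ex:5  wr:6
I3  is:7  ro:8  ex:10  wr:11  — struct: ADD busy until I2 writes@6
I4  is:8  ro:9  ex:10  wr:11
I5  is:12  ro:13  ex:15  wr:16  — struct: ADD busy until I3 writes@11
I6  is:17  ro:18  ex:20  wr:21  — struct: ADD busy until I5 writes@16
I7  is:18  ro:22  ex:23  wr:24  — RAW R6: wait I6 write@21

I5 = (12, 13, 15, 16)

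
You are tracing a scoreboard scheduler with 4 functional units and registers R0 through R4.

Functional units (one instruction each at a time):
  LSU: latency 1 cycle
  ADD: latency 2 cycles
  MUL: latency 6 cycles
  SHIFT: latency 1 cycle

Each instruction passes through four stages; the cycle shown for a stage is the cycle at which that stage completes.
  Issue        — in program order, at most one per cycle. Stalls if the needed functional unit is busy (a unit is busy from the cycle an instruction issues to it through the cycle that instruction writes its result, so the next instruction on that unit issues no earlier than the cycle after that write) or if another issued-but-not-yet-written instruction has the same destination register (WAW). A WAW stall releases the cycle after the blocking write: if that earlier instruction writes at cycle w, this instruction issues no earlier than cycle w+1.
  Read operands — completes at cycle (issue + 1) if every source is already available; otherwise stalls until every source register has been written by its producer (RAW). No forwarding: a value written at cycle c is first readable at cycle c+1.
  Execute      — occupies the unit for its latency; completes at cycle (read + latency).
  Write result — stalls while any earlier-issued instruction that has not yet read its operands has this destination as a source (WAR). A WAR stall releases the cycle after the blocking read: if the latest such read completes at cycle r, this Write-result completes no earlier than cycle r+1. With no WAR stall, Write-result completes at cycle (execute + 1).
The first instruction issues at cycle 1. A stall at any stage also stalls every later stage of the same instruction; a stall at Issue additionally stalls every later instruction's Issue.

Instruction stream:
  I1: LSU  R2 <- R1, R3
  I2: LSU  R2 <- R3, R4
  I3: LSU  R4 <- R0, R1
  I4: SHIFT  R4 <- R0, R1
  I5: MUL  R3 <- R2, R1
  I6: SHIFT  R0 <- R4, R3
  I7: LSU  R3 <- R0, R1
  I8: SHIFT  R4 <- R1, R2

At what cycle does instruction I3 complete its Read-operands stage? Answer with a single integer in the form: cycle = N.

cycle = 10

I1 -> (1, 2, 3, 4)
I2 -> (5, 6, 7, 8)  // struct: LSU busy until I1 writes@4
I3 -> (9, 10, 11, 12)  // struct: LSU busy until I2 writes@8
I4 -> (13, 14, 15, 16)  // WAW R4: wait I3 write@12
I5 -> (14, 15, 21, 22)
I6 -> (17, 23, 24, 25)  // struct: SHIFT busy until I4 writes@16, RAW R3: wait I5 write@22
I7 -> (23, 26, 27, 28)  // WAW R3: wait I5 write@22, RAW R0: wait I6 write@25
I8 -> (26, 27, 28, 29)  // struct: SHIFT busy until I6 writes@25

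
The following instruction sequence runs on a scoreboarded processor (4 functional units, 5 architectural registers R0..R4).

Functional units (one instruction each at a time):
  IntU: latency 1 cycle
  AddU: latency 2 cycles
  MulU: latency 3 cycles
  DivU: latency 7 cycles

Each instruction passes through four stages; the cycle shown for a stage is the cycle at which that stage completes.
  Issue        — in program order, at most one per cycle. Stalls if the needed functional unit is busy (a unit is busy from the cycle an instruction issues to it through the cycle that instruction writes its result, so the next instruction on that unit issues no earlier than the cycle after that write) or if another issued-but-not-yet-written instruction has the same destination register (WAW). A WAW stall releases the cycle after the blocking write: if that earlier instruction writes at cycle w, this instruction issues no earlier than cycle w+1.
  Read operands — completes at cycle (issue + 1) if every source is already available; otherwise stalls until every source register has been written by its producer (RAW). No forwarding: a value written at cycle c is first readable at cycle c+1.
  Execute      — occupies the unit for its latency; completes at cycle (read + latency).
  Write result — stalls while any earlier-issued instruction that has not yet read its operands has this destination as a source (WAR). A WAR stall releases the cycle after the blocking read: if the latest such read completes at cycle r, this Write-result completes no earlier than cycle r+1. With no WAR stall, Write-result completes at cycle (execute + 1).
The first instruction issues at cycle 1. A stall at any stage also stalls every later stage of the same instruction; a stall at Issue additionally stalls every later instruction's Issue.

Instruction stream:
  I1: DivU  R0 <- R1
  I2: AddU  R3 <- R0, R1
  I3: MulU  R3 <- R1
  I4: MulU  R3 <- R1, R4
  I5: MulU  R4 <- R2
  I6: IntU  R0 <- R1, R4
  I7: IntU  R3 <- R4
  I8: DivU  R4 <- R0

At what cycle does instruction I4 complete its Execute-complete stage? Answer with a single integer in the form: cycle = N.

cycle 1: I1→DivU
cycle 2: I1 RO · I2→AddU
cycle 9: I1 EX
cycle 10: I1 WR R0
cycle 11: I2 RO
cycle 13: I2 EX
cycle 14: I2 WR R3
cycle 15: I3→MulU
cycle 16: I3 RO
cycle 19: I3 EX
cycle 20: I3 WR R3
cycle 21: I4→MulU
cycle 22: I4 RO
cycle 25: I4 EX
cycle 26: I4 WR R3
cycle 27: I5→MulU
cycle 28: I5 RO · I6→IntU
cycle 31: I5 EX
cycle 32: I5 WR R4
cycle 33: I6 RO
cycle 34: I6 EX
cycle 35: I6 WR R0
cycle 36: I7→IntU
cycle 37: I7 RO · I8→DivU
cycle 38: I7 EX · I8 RO
cycle 39: I7 WR R3
cycle 45: I8 EX
cycle 46: I8 WR R4

cycle = 25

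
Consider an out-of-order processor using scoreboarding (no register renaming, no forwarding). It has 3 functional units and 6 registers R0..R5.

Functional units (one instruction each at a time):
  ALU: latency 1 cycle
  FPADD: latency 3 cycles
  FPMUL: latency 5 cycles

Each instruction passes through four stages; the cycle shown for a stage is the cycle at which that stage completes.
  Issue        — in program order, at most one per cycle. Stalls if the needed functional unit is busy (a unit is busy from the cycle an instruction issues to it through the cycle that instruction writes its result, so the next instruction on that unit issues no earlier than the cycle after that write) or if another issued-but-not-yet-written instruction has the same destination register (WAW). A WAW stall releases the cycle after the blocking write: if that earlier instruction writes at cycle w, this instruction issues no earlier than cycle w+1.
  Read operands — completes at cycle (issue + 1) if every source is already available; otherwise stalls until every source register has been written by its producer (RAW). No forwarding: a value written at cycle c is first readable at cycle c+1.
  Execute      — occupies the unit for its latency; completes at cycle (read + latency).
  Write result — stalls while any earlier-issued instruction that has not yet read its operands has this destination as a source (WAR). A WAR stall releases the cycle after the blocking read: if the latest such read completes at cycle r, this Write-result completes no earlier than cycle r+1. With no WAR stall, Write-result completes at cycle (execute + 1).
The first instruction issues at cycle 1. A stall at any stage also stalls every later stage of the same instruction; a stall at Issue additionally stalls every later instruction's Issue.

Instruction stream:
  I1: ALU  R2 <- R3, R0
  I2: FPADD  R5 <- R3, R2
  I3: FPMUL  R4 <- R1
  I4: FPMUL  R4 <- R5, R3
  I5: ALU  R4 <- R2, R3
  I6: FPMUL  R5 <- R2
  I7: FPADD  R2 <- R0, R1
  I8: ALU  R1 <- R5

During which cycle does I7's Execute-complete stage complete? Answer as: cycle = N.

cycle = 25

1) issue 1, read 2, done 3, write 4
2) issue 2, read 5, done 8, write 9  <RAW R2: wait I1 write@4>
3) issue 3, read 4, done 9, write 10
4) issue 11, read 12, done 17, write 18  <struct: FPMUL busy until I3 writes@10>
5) issue 19, read 20, done 21, write 22  <WAW R4: wait I4 write@18>
6) issue 20, read 21, done 26, write 27
7) issue 21, read 22, done 25, write 26
8) issue 23, read 28, done 29, write 30  <struct: ALU busy until I5 writes@22 / RAW R5: wait I6 write@27>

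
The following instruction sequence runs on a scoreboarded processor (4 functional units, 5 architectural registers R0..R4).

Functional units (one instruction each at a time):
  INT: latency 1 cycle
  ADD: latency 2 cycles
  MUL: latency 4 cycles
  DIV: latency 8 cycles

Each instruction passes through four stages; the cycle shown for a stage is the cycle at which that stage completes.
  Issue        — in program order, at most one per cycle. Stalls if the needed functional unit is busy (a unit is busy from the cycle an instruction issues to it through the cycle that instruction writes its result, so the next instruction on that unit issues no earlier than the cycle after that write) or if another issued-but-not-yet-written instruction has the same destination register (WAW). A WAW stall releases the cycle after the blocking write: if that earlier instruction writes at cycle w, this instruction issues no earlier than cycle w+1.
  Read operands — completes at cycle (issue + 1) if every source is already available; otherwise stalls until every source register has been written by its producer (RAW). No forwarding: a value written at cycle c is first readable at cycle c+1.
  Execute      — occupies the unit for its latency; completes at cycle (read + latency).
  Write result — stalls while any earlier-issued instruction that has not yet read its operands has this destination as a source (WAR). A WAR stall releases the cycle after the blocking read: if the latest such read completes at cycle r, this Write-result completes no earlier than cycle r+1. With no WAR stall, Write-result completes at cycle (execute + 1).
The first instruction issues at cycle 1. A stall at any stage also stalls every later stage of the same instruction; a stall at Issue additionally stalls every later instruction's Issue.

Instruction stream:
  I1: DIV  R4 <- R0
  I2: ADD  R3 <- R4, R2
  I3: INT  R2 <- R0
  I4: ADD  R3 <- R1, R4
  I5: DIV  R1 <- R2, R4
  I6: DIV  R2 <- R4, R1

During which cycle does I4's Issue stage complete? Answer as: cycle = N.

  I1 | 1 | 2 | 10 | 11
  I2 | 2 | 12 | 14 | 15   RAW R4: wait I1 write@11
  I3 | 3 | 4 | 5 | 13   WAR R2: wait I2 read@12
  I4 | 16 | 17 | 19 | 20   struct: ADD busy until I2 writes@15
  I5 | 17 | 18 | 26 | 27
  I6 | 28 | 29 | 37 | 38   struct: DIV busy until I5 writes@27

cycle = 16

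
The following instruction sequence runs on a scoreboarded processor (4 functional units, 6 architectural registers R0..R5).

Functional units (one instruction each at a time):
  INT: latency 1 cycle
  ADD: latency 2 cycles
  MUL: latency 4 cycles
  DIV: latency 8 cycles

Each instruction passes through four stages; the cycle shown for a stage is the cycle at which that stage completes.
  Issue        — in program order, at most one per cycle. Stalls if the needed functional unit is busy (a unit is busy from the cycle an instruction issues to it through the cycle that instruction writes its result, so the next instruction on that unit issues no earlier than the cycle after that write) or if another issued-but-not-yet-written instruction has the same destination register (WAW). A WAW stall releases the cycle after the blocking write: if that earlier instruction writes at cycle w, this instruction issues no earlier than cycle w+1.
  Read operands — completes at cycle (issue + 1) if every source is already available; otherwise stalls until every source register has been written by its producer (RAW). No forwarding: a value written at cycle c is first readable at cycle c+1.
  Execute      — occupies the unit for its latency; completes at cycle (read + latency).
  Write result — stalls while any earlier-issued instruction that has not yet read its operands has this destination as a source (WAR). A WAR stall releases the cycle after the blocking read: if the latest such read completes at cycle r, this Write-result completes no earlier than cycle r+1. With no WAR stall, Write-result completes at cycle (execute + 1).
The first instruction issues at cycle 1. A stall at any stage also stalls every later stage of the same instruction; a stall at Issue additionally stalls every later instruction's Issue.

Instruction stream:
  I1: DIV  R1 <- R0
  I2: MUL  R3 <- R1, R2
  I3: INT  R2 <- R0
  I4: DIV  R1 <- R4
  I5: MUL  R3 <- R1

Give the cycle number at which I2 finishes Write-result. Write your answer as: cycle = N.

1) issue 1, read 2, done 10, write 11
2) issue 2, read 12, done 16, write 17  <RAW R1: wait I1 write@11>
3) issue 3, read 4, done 5, write 13  <WAR R2: wait I2 read@12>
4) issue 12, read 13, done 21, write 22  <struct: DIV busy until I1 writes@11>
5) issue 18, read 23, done 27, write 28  <struct: MUL busy until I2 writes@17 / RAW R1: wait I4 write@22>

cycle = 17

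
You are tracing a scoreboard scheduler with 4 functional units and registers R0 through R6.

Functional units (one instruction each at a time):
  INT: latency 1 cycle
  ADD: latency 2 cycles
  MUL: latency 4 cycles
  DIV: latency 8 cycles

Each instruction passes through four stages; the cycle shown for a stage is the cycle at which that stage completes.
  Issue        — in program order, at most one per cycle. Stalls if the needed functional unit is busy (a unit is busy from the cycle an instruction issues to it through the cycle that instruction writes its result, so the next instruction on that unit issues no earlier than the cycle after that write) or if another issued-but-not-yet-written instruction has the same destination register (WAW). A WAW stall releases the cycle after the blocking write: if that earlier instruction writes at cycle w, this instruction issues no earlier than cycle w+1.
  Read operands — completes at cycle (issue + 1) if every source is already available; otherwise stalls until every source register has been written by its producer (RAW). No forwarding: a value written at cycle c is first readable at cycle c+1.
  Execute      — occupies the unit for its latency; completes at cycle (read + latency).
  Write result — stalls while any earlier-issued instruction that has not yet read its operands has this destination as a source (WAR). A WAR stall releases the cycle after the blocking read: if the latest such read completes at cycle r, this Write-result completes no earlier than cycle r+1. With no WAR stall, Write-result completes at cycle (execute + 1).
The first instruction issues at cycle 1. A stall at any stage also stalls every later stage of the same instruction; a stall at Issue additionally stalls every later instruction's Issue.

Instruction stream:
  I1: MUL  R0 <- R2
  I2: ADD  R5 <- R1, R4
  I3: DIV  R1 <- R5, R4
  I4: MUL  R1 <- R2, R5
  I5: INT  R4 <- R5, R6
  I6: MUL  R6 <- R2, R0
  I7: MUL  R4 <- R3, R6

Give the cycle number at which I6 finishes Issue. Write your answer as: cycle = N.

cycle = 24

I1 -> (1, 2, 6, 7)
I2 -> (2, 3, 5, 6)
I3 -> (3, 7, 15, 16)  // RAW R5: wait I2 write@6
I4 -> (17, 18, 22, 23)  // WAW R1: wait I3 write@16
I5 -> (18, 19, 20, 21)
I6 -> (24, 25, 29, 30)  // struct: MUL busy until I4 writes@23
I7 -> (31, 32, 36, 37)  // struct: MUL busy until I6 writes@30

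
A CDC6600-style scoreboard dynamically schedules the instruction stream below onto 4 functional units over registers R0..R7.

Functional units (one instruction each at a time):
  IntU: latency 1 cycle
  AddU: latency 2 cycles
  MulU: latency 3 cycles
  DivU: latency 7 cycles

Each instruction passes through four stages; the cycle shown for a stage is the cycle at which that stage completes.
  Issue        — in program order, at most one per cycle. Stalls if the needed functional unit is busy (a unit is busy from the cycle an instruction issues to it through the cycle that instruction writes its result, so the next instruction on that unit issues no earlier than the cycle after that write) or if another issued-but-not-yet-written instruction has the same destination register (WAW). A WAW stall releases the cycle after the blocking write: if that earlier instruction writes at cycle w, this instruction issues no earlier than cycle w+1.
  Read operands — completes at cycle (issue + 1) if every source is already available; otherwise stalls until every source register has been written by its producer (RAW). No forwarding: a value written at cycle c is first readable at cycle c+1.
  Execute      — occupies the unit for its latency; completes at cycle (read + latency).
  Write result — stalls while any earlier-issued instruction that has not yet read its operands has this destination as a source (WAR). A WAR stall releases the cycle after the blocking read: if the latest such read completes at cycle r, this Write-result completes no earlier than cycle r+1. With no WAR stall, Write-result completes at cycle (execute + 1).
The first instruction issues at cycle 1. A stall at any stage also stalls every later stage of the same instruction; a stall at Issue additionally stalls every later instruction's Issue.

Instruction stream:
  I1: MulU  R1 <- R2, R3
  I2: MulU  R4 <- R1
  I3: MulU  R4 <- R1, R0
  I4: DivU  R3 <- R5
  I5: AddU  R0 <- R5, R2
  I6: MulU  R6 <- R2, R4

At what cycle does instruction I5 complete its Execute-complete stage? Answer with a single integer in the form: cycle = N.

cycle = 18

t=1  I1→MulU
t=2  I1 RO
t=5  I1 EX
t=6  I1 WR R1
t=7  I2→MulU
t=8  I2 RO
t=11  I2 EX
t=12  I2 WR R4
t=13  I3→MulU
t=14  I3 RO; I4→DivU
t=15  I4 RO; I5→AddU
t=16  I5 RO
t=17  I3 EX
t=18  I3 WR R4; I5 EX
t=19  I5 WR R0; I6→MulU
t=20  I6 RO
t=22  I4 EX
t=23  I4 WR R3; I6 EX
t=24  I6 WR R6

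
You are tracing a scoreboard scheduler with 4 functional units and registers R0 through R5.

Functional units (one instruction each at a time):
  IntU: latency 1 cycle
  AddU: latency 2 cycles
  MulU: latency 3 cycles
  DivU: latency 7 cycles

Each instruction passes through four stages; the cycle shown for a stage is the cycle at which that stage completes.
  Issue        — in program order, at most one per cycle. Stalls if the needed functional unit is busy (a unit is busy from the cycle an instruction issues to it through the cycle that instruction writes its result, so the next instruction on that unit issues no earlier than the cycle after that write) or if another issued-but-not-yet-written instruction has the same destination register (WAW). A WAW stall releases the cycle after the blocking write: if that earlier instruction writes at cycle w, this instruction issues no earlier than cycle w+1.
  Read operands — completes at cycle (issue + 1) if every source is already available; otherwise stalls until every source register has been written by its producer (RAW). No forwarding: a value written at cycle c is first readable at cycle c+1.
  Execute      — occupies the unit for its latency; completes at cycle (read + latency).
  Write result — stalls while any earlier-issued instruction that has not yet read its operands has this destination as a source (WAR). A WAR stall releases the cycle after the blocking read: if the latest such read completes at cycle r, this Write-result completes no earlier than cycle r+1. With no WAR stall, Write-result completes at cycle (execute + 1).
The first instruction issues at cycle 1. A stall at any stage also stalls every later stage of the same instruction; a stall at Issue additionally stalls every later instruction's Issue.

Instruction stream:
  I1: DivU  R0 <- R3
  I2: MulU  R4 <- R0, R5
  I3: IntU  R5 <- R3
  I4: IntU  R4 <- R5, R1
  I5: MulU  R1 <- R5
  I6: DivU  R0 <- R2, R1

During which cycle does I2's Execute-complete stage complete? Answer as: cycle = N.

I1  is:1  ro:2  ex:9  wr:10
I2  is:2  ro:11  ex:14  wr:15  — RAW R0: wait I1 write@10
I3  is:3  ro:4  ex:5  wr:12  — WAR R5: wait I2 read@11
I4  is:16  ro:17  ex:18  wr:19  — WAW R4: wait I2 write@15
I5  is:17  ro:18  ex:21  wr:22
I6  is:18  ro:23  ex:30  wr:31  — RAW R1: wait I5 write@22

cycle = 14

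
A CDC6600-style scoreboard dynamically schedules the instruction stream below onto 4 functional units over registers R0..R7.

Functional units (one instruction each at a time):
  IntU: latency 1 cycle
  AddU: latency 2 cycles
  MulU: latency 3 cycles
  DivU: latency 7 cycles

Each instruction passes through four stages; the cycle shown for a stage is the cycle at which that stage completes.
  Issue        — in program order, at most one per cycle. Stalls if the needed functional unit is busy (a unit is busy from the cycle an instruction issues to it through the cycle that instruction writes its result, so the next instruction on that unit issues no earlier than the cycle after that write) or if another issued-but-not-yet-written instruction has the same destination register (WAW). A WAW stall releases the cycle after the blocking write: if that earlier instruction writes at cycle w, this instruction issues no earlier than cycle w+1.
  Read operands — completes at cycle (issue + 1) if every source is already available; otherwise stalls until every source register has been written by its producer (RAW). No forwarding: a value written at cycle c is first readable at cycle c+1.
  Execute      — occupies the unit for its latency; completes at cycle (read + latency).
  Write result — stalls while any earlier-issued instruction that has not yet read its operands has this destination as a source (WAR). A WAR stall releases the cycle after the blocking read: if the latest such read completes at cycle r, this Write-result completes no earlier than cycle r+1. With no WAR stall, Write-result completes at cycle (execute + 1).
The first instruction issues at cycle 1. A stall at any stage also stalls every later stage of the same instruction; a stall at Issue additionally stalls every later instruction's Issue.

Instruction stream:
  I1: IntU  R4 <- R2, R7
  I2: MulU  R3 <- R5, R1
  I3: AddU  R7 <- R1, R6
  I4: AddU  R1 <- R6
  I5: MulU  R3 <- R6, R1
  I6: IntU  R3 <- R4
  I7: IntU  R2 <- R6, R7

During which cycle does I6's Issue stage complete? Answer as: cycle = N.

cycle = 18

c1: I1→IntU
c2: I1 RO, I2→MulU
c3: I1 EX, I2 RO, I3→AddU
c4: I1 WR R4, I3 RO
c6: I2 EX, I3 EX
c7: I2 WR R3, I3 WR R7
c8: I4→AddU
c9: I4 RO, I5→MulU
c11: I4 EX
c12: I4 WR R1
c13: I5 RO
c16: I5 EX
c17: I5 WR R3
c18: I6→IntU
c19: I6 RO
c20: I6 EX
c21: I6 WR R3
c22: I7→IntU
c23: I7 RO
c24: I7 EX
c25: I7 WR R2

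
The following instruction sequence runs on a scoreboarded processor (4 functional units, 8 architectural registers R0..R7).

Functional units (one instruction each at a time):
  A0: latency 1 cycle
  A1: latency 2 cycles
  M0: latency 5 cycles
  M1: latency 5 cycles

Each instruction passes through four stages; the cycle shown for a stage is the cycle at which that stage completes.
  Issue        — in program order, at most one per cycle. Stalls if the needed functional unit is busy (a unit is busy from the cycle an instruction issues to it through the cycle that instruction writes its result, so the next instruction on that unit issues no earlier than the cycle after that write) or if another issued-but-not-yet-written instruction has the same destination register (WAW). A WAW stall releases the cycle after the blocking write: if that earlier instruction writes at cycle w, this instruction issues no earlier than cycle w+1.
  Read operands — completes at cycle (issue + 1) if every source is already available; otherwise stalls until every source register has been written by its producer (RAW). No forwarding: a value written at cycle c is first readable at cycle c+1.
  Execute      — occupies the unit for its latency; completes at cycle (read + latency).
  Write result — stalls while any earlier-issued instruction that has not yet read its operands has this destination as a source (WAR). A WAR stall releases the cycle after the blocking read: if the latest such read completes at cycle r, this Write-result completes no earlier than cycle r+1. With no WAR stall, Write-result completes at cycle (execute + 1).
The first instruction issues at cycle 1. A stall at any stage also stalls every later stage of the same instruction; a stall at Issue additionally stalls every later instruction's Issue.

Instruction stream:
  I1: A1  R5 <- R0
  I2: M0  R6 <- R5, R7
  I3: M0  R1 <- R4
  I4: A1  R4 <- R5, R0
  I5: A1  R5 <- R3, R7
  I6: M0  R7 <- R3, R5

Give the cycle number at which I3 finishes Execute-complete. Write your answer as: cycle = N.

I1 -> (1, 2, 4, 5)
I2 -> (2, 6, 11, 12)  // RAW R5: wait I1 write@5
I3 -> (13, 14, 19, 20)  // struct: M0 busy until I2 writes@12
I4 -> (14, 15, 17, 18)
I5 -> (19, 20, 22, 23)  // struct: A1 busy until I4 writes@18
I6 -> (21, 24, 29, 30)  // struct: M0 busy until I3 writes@20, RAW R5: wait I5 write@23

cycle = 19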